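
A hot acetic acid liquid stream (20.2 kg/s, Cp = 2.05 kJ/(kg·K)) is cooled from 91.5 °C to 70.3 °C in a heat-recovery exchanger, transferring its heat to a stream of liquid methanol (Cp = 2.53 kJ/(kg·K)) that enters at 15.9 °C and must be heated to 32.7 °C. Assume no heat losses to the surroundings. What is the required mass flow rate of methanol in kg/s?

ṁ_c = 20.7 kg/s

Heat released by hot stream: Q = 20.2 × 2.05 × (91.5 − 70.3) = 877.89 kJ/s
Energy balance on cold side (adiabatic exchanger): Q = ṁ_c·Cp_c·(T_c,out − T_c,in)
ṁ_c = 877.89 / [2.53 × (32.7 − 15.9)] = 20.654 kg/s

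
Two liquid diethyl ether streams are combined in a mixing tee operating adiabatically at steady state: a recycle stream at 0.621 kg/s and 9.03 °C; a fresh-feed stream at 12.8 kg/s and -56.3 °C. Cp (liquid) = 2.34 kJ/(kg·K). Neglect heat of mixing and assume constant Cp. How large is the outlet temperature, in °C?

T_out = -53.3 °C

No heat crosses the boundary, so H_out = H_in.
T_out = Σ ṁᵢCp,ᵢTᵢ / Σ ṁᵢCp,ᵢ
      = -1673.2 / 31.405 = -53.277 °C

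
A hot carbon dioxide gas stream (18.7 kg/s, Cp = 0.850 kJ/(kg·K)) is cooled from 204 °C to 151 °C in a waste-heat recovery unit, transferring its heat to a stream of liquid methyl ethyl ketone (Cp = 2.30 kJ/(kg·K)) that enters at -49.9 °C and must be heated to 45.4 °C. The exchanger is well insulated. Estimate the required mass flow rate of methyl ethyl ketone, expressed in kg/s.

ṁ_c = 3.84 kg/s

Heat released by hot stream: Q = 18.7 × 0.850 × (204 − 151) = 842.43 kJ/s
Energy balance on cold side (adiabatic exchanger): Q = ṁ_c·Cp_c·(T_c,out − T_c,in)
ṁ_c = 842.43 / [2.30 × (45.4 − -49.9)] = 3.8434 kg/s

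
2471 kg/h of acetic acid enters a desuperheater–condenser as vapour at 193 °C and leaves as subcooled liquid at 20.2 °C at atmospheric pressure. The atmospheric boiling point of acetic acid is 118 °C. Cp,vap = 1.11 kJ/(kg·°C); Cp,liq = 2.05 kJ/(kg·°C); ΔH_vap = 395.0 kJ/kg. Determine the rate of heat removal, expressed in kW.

Q_c = 466 kW

vapour 193→118 °C: -83.25 kJ/kg
condensation at 118 °C: -395 kJ/kg
liquid 118→20.2 °C: -200.49 kJ/kg
Δh = -83.25 + -395 + -200.49 = -678.74 kJ/kg
Q = ṁ·Δh = 2471 kg/h × -678.74 kJ/kg = -1.6772e+06 kJ/h
|Q| = 465.88 kW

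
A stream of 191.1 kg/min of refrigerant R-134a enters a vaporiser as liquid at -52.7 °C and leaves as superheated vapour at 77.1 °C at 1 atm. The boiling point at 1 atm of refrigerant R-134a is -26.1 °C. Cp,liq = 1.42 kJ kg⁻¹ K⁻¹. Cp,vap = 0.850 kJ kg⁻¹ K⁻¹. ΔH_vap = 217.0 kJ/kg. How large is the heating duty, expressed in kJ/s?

Q = 1090 kJ/s

liquid -52.7→-26.1 °C: 37.772 kJ/kg
vaporisation at -26.1 °C: 217 kJ/kg
vapour -26.1→77.1 °C: 87.72 kJ/kg
Δh = 37.772 + 217 + 87.72 = 342.49 kJ/kg
Q = ṁ·Δh = 191.1 kg/min × 342.49 kJ/kg = 65450 kJ/min
|Q| = 1090.8 kW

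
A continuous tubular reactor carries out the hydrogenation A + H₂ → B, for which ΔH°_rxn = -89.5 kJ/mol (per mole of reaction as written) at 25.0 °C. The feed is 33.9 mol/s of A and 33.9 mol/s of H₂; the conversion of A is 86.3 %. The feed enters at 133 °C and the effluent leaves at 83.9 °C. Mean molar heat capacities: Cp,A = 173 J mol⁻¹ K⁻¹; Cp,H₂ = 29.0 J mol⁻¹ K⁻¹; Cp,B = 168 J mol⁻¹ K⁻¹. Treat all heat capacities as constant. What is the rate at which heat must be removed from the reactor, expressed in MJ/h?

Extent of reaction ξ = 0.863 × 33.9 = 29.256 mol/s
Reaction term: ξ·ΔH°_rxn = 29.256 × -89.5 = -2618.4 kJ/s
Sensible, feed 133→25 °C: -739.56 kJ/s
Outlet flows (mol/s): A 4.6443, H₂ 4.6443, B 29.256
Sensible, products 25→83.9 °C: 344.75 kJ/s
Q = ΔH = -3013.2 kJ/s = -3013.2 kW
Heat removed = 10848 MJ/h

Q_out = 10800 MJ/h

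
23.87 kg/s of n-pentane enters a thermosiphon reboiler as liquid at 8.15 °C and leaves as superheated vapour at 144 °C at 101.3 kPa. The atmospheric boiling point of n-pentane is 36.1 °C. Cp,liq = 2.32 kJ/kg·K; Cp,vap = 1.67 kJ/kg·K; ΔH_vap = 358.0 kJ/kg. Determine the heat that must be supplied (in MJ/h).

liquid 8.15→36.1 °C: 64.844 kJ/kg
vaporisation at 36.1 °C: 358 kJ/kg
vapour 36.1→144 °C: 180.19 kJ/kg
Δh = 64.844 + 358 + 180.19 = 603.04 kJ/kg
Q = ṁ·Δh = 23.87 kg/s × 603.04 kJ/kg = 14394 kJ/s
|Q| = 14394 kW = 51820 MJ/h

Q = 51800 MJ/h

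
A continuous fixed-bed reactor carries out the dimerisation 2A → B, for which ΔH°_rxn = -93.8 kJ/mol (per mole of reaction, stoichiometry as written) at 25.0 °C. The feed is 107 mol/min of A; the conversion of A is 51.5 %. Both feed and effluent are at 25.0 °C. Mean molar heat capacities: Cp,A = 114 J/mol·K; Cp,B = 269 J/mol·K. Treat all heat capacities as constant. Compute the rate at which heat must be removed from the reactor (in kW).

Extent of reaction ξ = 0.515 × 107 / 2 = 27.553 mol/min
Reaction term: ξ·ΔH°_rxn = 27.553 × -93.8 = -2584.4 kJ/min
Q = ΔH = -2584.4 kJ/min = -43.074 kW
Heat removed = 43.074 kW

Q_out = 43.1 kW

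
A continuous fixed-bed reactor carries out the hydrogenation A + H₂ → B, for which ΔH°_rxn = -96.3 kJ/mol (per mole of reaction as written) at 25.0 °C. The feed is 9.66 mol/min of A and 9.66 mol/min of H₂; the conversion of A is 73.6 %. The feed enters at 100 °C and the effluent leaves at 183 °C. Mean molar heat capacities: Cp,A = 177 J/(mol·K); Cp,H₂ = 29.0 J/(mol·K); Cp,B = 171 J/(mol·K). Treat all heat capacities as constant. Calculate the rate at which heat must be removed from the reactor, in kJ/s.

Q_out = 9.31 kJ/s

Extent of reaction ξ = 0.736 × 9.66 = 7.1098 mol/min
Reaction term: ξ·ΔH°_rxn = 7.1098 × -96.3 = -684.67 kJ/min
Sensible, feed 100→25 °C: -149.25 kJ/min
Outlet flows (mol/min): A 2.5502, H₂ 2.5502, B 7.1098
Sensible, products 25→183 °C: 275.1 kJ/min
Q = ΔH = -558.82 kJ/min = -9.3137 kW
Heat removed = 9.3137 kJ/s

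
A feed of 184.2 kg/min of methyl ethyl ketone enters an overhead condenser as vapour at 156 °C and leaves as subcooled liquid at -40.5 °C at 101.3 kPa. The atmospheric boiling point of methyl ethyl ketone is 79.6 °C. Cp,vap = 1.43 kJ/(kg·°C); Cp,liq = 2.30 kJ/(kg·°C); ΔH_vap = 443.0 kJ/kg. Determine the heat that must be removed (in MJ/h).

vapour 156→79.6 °C: -109.25 kJ/kg
condensation at 79.6 °C: -443 kJ/kg
liquid 79.6→-40.5 °C: -276.23 kJ/kg
Δh = -109.25 + -443 + -276.23 = -828.48 kJ/kg
Q = ṁ·Δh = 184.2 kg/min × -828.48 kJ/kg = -152610 kJ/min
|Q| = 2543.4 kW = 9156.4 MJ/h

Q_c = 9160 MJ/h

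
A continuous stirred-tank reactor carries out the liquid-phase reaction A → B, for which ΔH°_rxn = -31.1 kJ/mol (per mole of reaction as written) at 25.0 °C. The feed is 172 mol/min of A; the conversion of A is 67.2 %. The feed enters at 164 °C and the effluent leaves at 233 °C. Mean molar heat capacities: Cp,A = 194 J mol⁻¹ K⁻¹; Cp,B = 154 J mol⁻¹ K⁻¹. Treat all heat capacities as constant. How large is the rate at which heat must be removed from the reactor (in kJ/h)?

Q_out = 135000 kJ/h

Extent of reaction ξ = 0.672 × 172 = 115.58 mol/min
Reaction term: ξ·ΔH°_rxn = 115.58 × -31.1 = -3594.7 kJ/min
Sensible, feed 164→25 °C: -4638.2 kJ/min
Outlet flows (mol/min): A 56.416, B 115.58
Sensible, products 25→233 °C: 5978.9 kJ/min
Q = ΔH = -2253.9 kJ/min = -37.565 kW
Heat removed = 135240 kJ/h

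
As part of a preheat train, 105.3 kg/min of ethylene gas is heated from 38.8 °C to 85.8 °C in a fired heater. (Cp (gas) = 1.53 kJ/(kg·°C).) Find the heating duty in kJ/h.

Q = 454000 kJ/h

Q = ṁ·Cp·ΔT = 105.3 × 1.53 × (85.8 − 38.8) = 7572.1 kJ/min
Converting: 7572.1 / 60 s = 126.2 kW
Heating duty = 454330 kJ/h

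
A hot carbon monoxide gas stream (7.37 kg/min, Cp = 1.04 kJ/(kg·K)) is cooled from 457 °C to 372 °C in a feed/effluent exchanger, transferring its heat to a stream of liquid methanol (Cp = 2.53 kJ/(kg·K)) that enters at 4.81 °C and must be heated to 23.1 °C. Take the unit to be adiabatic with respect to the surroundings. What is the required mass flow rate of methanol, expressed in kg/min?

Heat released by hot stream: Q = 7.37 × 1.04 × (457 − 372) = 651.51 kJ/min
Energy balance on cold side (adiabatic exchanger): Q = ṁ_c·Cp_c·(T_c,out − T_c,in)
ṁ_c = 651.51 / [2.53 × (23.1 − 4.81)] = 14.079 kg/min

ṁ_c = 14.1 kg/min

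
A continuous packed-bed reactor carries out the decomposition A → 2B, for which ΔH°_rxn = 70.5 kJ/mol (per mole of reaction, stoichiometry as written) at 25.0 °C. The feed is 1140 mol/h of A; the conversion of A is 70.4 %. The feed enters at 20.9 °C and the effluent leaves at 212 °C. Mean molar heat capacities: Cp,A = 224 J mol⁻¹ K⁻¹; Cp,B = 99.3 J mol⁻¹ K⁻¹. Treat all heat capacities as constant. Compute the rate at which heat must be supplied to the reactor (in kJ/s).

Extent of reaction ξ = 0.704 × 1140 = 802.56 mol/h
Reaction term: ξ·ΔH°_rxn = 802.56 × 70.5 = 56580 kJ/h
Sensible, feed 20.9→25 °C: 1047 kJ/h
Outlet flows (mol/h): A 337.44, B 1605.1
Sensible, products 25→212 °C: 43940 kJ/h
Q = ΔH = 101570 kJ/h = 28.213 kW
Heat supplied = 28.213 kJ/s

Q_in = 28.2 kJ/s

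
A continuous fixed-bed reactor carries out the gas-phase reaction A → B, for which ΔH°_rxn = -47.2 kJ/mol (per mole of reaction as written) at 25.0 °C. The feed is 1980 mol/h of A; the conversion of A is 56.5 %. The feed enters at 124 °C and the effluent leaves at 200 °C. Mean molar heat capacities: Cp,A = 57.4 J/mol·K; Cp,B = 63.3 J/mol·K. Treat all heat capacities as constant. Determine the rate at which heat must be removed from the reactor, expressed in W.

Q_out = 11900 W

Extent of reaction ξ = 0.565 × 1980 = 1118.7 mol/h
Reaction term: ξ·ΔH°_rxn = 1118.7 × -47.2 = -52803 kJ/h
Sensible, feed 124→25 °C: -11252 kJ/h
Outlet flows (mol/h): A 861.3, B 1118.7
Sensible, products 25→200 °C: 21044 kJ/h
Q = ΔH = -43010 kJ/h = -11.947 kW
Heat removed = 11947 W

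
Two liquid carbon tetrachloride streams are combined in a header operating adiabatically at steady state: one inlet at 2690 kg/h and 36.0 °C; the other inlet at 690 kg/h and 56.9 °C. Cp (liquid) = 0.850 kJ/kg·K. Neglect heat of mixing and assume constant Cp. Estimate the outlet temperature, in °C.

T_out = 40.3 °C

Adiabatic, steady state ⇒ Σ ṁᵢCp,ᵢ(T_out − Tᵢ) = 0
Σ ṁᵢCp,ᵢTᵢ = 2690×0.850×36.0 + 690×0.850×56.9 = 115690
Σ ṁᵢCp,ᵢ = 2690×0.850 + 690×0.850 = 2873
T_out = 115690 / 2873 = 40.267 °C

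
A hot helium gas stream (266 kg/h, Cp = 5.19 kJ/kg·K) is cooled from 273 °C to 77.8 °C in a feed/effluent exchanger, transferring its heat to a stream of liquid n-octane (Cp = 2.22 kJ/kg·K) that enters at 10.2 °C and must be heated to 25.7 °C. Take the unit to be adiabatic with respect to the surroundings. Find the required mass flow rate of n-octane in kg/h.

Heat released by hot stream: Q = 266 × 5.19 × (273 − 77.8) = 269480 kJ/h
Energy balance on cold side (adiabatic exchanger): Q = ṁ_c·Cp_c·(T_c,out − T_c,in)
ṁ_c = 269480 / [2.22 × (25.7 − 10.2)] = 7831.5 kg/h

ṁ_c = 7830 kg/h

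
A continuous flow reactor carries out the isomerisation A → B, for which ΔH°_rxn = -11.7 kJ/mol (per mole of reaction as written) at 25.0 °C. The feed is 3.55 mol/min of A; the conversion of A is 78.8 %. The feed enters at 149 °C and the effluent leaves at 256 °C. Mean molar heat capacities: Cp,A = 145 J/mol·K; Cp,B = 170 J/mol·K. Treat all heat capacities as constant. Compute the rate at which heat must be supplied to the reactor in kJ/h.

Q_in = 2310 kJ/h

Extent of reaction ξ = 0.788 × 3.55 = 2.7974 mol/min
Reaction term: ξ·ΔH°_rxn = 2.7974 × -11.7 = -32.73 kJ/min
Sensible, feed 149→25 °C: -63.829 kJ/min
Outlet flows (mol/min): A 0.7526, B 2.7974
Sensible, products 25→256 °C: 135.06 kJ/min
Q = ΔH = 38.504 kJ/min = 0.64173 kW
Heat supplied = 2310.2 kJ/h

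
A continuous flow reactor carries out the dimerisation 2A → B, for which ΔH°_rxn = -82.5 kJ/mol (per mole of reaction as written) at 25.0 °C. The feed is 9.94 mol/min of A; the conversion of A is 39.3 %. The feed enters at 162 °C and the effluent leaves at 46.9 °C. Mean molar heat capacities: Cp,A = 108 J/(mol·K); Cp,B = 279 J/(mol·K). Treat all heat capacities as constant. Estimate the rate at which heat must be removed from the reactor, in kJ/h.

Q_out = 16900 kJ/h

Extent of reaction ξ = 0.393 × 9.94 / 2 = 1.9532 mol/min
Reaction term: ξ·ΔH°_rxn = 1.9532 × -82.5 = -161.14 kJ/min
Sensible, feed 162→25 °C: -147.07 kJ/min
Outlet flows (mol/min): A 6.0336, B 1.9532
Sensible, products 25→46.9 °C: 26.205 kJ/min
Q = ΔH = -282.01 kJ/min = -4.7001 kW
Heat removed = 16920 kJ/h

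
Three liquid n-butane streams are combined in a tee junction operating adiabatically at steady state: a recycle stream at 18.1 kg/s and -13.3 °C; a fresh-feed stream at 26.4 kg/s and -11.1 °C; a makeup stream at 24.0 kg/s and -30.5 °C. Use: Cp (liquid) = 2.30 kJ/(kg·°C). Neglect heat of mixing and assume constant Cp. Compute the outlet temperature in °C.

Energy balance with Q = 0: Σ ṁᵢCp,ᵢ(T_out − Tᵢ) = 0
Σ ṁᵢCp,ᵢTᵢ = 18.1×2.30×-13.3 + 26.4×2.30×-11.1 + 24.0×2.30×-30.5 = -2911.3
Σ ṁᵢCp,ᵢ = 18.1×2.30 + 26.4×2.30 + 24.0×2.30 = 157.55
T_out = -2911.3 / 157.55 = -18.478 °C

T_out = -18.5 °C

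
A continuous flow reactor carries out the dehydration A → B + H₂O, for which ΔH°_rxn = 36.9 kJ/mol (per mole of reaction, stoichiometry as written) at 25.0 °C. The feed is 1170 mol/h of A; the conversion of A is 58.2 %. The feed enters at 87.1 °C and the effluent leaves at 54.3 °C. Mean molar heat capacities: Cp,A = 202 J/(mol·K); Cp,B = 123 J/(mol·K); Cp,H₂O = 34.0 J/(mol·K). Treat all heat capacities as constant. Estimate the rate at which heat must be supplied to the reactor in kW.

Q_in = 4.58 kW

Extent of reaction ξ = 0.582 × 1170 = 680.94 mol/h
Reaction term: ξ·ΔH°_rxn = 680.94 × 36.9 = 25127 kJ/h
Sensible, feed 87.1→25 °C: -14677 kJ/h
Outlet flows (mol/h): A 489.06, B 680.94, H₂O 680.94
Sensible, products 25→54.3 °C: 6026.9 kJ/h
Q = ΔH = 16477 kJ/h = 4.5769 kW
Heat supplied = 4.5769 kW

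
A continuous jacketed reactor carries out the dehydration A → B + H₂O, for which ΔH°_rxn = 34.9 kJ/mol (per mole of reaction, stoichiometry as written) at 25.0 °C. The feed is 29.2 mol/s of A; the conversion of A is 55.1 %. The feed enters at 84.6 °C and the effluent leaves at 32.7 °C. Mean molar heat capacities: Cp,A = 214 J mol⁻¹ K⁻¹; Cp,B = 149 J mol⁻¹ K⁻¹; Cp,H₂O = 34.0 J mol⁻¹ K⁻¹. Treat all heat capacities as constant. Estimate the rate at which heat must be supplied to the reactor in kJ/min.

Extent of reaction ξ = 0.551 × 29.2 = 16.089 mol/s
Reaction term: ξ·ΔH°_rxn = 16.089 × 34.9 = 561.51 kJ/s
Sensible, feed 84.6→25 °C: -372.43 kJ/s
Outlet flows (mol/s): A 13.111, B 16.089, H₂O 16.089
Sensible, products 25→32.7 °C: 44.275 kJ/s
Q = ΔH = 233.36 kJ/s = 233.36 kW
Heat supplied = 14002 kJ/min

Q_in = 14000 kJ/min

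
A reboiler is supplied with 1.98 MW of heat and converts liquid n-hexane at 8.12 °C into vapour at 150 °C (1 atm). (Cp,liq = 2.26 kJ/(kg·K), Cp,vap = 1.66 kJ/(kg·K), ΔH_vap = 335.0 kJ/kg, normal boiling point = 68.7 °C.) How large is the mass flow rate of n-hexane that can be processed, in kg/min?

ṁ = 196 kg/min

Δh = 2.26×(68.7−8.12) + 335.0 + 1.66×(150−68.7) = 606.87 kJ/kg
Q = 1.98 MW = 1980 kJ/s = 118800 kJ/min
ṁ = Q/Δh = 118800 / 606.87 = 195.76 kg/min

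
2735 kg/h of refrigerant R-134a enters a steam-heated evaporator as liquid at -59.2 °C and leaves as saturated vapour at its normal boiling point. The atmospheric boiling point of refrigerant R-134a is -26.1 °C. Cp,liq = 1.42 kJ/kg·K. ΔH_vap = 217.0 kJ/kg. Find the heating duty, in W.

liquid -59.2→-26.1 °C: 47.002 kJ/kg
vaporisation at -26.1 °C: 217 kJ/kg
Δh = 47.002 + 217 = 264 kJ/kg
Q = ṁ·Δh = 2735 kg/h × 264 kJ/kg = 722050 kJ/h
|Q| = 200.57 kW = 200570 W

Q = 201000 W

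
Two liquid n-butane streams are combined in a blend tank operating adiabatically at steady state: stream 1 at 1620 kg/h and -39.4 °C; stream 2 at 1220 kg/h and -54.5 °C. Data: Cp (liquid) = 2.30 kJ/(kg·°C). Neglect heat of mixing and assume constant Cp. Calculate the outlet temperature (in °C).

T_out = -45.9 °C

No heat crosses the boundary, so H_out = H_in.
T_out = Σ ṁᵢCp,ᵢTᵢ / Σ ṁᵢCp,ᵢ
      = -299730 / 6532 = -45.887 °C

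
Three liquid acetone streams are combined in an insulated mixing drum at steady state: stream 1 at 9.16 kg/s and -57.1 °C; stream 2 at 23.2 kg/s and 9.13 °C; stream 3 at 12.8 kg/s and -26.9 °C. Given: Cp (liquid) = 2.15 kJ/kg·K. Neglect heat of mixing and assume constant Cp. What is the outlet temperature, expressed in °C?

Adiabatic, steady state ⇒ Σ ṁᵢCp,ᵢ(T_out − Tᵢ) = 0
Σ ṁᵢCp,ᵢTᵢ = 9.16×2.15×-57.1 + 23.2×2.15×9.13 + 12.8×2.15×-26.9 = -1409.4
Σ ṁᵢCp,ᵢ = 9.16×2.15 + 23.2×2.15 + 12.8×2.15 = 97.094
T_out = -1409.4 / 97.094 = -14.516 °C

T_out = -14.5 °C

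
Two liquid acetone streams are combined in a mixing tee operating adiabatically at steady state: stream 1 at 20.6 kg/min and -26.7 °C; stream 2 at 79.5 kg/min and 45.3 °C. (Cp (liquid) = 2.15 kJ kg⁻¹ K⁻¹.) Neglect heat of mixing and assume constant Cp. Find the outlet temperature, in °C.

Energy balance with Q = 0: Σ ṁᵢCp,ᵢ(T_out − Tᵢ) = 0
T_out = Σ ṁᵢCp,ᵢTᵢ / Σ ṁᵢCp,ᵢ
      = 6560.4 / 215.21 = 30.483 °C

T_out = 30.5 °C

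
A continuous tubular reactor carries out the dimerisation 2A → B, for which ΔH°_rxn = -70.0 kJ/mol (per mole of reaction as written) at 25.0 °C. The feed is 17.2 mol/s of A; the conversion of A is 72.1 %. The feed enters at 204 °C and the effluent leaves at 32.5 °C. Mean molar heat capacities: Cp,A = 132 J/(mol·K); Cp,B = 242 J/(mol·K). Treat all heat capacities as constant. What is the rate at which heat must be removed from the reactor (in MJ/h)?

Q_out = 2970 MJ/h

Extent of reaction ξ = 0.721 × 17.2 / 2 = 6.2006 mol/s
Reaction term: ξ·ΔH°_rxn = 6.2006 × -70.0 = -434.04 kJ/s
Sensible, feed 204→25 °C: -406.4 kJ/s
Outlet flows (mol/s): A 4.7988, B 6.2006
Sensible, products 25→32.5 °C: 16.005 kJ/s
Q = ΔH = -824.44 kJ/s = -824.44 kW
Heat removed = 2968 MJ/h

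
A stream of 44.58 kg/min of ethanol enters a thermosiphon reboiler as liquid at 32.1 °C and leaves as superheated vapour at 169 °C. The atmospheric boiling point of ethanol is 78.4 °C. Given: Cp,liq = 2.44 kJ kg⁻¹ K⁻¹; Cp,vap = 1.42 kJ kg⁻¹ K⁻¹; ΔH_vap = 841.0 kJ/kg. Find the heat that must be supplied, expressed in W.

liquid 32.1→78.4 °C: 112.97 kJ/kg
vaporisation at 78.4 °C: 841 kJ/kg
vapour 78.4→169 °C: 128.65 kJ/kg
Δh = 112.97 + 841 + 128.65 = 1082.6 kJ/kg
Q = ṁ·Δh = 44.58 kg/min × 1082.6 kJ/kg = 48263 kJ/min
|Q| = 804.39 kW = 804390 W

Q = 804000 W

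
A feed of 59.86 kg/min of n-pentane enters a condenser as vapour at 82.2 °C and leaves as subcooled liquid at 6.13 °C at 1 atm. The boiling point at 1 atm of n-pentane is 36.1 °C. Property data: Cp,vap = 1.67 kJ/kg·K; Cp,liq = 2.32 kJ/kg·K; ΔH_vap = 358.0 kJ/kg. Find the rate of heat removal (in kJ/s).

vapour 82.2→36.1 °C: -76.987 kJ/kg
condensation at 36.1 °C: -358 kJ/kg
liquid 36.1→6.13 °C: -69.53 kJ/kg
Δh = -76.987 + -358 + -69.53 = -504.52 kJ/kg
Q = ṁ·Δh = 59.86 kg/min × -504.52 kJ/kg = -30200 kJ/min
|Q| = 503.34 kW

Q_c = 503 kJ/s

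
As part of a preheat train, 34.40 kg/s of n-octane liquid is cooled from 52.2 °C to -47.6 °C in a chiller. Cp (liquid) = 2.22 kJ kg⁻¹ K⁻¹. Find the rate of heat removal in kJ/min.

Q_c = 457000 kJ/min

Q = ṁ·Cp·ΔT = 34.40 × 2.22 × (-47.6 − 52.2) = -7621.5 kJ/s
Cooling duty = 457290 kJ/min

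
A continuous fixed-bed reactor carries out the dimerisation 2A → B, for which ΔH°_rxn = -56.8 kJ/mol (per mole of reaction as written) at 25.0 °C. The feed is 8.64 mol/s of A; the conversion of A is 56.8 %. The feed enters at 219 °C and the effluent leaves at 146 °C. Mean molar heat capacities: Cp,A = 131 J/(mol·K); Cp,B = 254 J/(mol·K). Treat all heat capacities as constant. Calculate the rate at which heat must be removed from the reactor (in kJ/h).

Extent of reaction ξ = 0.568 × 8.64 / 2 = 2.4538 mol/s
Reaction term: ξ·ΔH°_rxn = 2.4538 × -56.8 = -139.37 kJ/s
Sensible, feed 219→25 °C: -219.58 kJ/s
Outlet flows (mol/s): A 3.7325, B 2.4538
Sensible, products 25→146 °C: 134.58 kJ/s
Q = ΔH = -224.37 kJ/s = -224.37 kW
Heat removed = 807740 kJ/h

Q_out = 808000 kJ/h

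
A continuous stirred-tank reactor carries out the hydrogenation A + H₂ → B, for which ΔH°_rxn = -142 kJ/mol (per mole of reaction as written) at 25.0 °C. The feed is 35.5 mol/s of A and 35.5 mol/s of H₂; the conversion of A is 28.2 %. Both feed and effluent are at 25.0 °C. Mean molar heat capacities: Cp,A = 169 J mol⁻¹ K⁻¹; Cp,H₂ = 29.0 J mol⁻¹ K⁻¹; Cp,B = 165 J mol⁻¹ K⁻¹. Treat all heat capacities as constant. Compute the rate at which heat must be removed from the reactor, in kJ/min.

Extent of reaction ξ = 0.282 × 35.5 = 10.011 mol/s
Reaction term: ξ·ΔH°_rxn = 10.011 × -142 = -1421.6 kJ/s
Q = ΔH = -1421.6 kJ/s = -1421.6 kW
Heat removed = 85294 kJ/min

Q_out = 85300 kJ/min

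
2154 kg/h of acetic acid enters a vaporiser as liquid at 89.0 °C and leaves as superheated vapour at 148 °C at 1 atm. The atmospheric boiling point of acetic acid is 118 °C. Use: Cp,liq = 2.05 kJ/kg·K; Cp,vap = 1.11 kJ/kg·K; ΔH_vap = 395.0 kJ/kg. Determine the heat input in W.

liquid 89.0→118 °C: 59.45 kJ/kg
vaporisation at 118 °C: 395 kJ/kg
vapour 118→148 °C: 33.3 kJ/kg
Δh = 59.45 + 395 + 33.3 = 487.75 kJ/kg
Q = ṁ·Δh = 2154 kg/h × 487.75 kJ/kg = 1.0506e+06 kJ/h
|Q| = 291.84 kW = 291840 W

Q = 292000 W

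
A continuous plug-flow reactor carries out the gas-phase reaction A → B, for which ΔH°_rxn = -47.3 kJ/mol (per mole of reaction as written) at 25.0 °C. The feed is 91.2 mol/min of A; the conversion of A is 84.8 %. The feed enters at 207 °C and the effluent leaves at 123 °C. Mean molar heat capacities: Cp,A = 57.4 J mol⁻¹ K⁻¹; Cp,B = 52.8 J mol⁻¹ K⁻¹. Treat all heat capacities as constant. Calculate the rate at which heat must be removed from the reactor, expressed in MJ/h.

Extent of reaction ξ = 0.848 × 91.2 = 77.338 mol/min
Reaction term: ξ·ΔH°_rxn = 77.338 × -47.3 = -3658.1 kJ/min
Sensible, feed 207→25 °C: -952.75 kJ/min
Outlet flows (mol/min): A 13.862, B 77.338
Sensible, products 25→123 °C: 478.15 kJ/min
Q = ΔH = -4132.7 kJ/min = -68.878 kW
Heat removed = 247.96 MJ/h

Q_out = 248 MJ/h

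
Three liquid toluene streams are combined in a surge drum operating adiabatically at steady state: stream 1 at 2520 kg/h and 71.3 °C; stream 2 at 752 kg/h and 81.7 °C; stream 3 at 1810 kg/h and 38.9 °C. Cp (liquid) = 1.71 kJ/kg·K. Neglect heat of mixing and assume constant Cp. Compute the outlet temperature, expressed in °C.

T_out = 61.3 °C

No heat crosses the boundary, so H_out = H_in.
Σ ṁᵢCp,ᵢTᵢ = 2520×1.71×71.3 + 752×1.71×81.7 + 1810×1.71×38.9 = 532710
Σ ṁᵢCp,ᵢ = 2520×1.71 + 752×1.71 + 1810×1.71 = 8690.2
T_out = 532710 / 8690.2 = 61.299 °C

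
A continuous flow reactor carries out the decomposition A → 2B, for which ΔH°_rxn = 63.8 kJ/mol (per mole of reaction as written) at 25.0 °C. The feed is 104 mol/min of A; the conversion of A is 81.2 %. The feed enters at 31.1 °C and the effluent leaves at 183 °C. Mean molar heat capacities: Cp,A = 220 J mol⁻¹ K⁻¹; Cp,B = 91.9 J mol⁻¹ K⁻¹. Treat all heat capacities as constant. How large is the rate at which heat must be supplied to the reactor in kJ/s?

Q_in = 140 kJ/s

Extent of reaction ξ = 0.812 × 104 = 84.448 mol/min
Reaction term: ξ·ΔH°_rxn = 84.448 × 63.8 = 5387.8 kJ/min
Sensible, feed 31.1→25 °C: -139.57 kJ/min
Outlet flows (mol/min): A 19.552, B 168.9
Sensible, products 25→183 °C: 3132 kJ/min
Q = ΔH = 8380.2 kJ/min = 139.67 kW
Heat supplied = 139.67 kJ/s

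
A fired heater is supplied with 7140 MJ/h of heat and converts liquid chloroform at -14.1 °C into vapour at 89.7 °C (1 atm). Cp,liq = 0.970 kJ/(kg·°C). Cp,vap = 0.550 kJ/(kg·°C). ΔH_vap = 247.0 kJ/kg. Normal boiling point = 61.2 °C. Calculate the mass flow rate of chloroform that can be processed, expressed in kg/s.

ṁ = 5.91 kg/s

Δh = 0.970×(61.2−-14.1) + 247.0 + 0.550×(89.7−61.2) = 335.72 kJ/kg
Q = 7140 MJ/h = 1983.3 kJ/s = 1983.3 kJ/s
ṁ = Q/Δh = 1983.3 / 335.72 = 5.9078 kg/s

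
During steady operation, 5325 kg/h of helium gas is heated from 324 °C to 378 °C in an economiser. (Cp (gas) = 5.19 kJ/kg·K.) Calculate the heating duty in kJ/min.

Q = ṁ·Cp·ΔT = 5325 × 5.19 × (378 − 324) = 1.4924e+06 kJ/h
Converting: 1.4924e+06 / 3600 s = 414.55 kW
Heating duty = 24873 kJ/min

Q = 24900 kJ/min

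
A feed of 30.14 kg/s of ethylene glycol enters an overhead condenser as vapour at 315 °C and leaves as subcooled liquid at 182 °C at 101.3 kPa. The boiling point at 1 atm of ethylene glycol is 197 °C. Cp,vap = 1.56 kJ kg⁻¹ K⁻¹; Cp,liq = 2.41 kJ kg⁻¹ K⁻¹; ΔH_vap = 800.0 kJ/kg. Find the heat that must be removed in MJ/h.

vapour 315→197 °C: -184.08 kJ/kg
condensation at 197 °C: -800 kJ/kg
liquid 197→182 °C: -36.15 kJ/kg
Δh = -184.08 + -800 + -36.15 = -1020.2 kJ/kg
Q = ṁ·Δh = 30.14 kg/s × -1020.2 kJ/kg = -30750 kJ/s
|Q| = 30750 kW = 110700 MJ/h

Q_c = 111000 MJ/h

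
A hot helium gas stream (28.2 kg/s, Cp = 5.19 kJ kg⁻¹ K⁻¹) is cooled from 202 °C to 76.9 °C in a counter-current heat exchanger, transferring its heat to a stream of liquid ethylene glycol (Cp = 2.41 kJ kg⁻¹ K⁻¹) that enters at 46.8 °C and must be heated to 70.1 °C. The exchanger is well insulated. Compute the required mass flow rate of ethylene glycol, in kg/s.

ṁ_c = 326 kg/s

Heat released by hot stream: Q = 28.2 × 5.19 × (202 − 76.9) = 18309 kJ/s
Energy balance on cold side (adiabatic exchanger): Q = ṁ_c·Cp_c·(T_c,out − T_c,in)
ṁ_c = 18309 / [2.41 × (70.1 − 46.8)] = 326.06 kg/s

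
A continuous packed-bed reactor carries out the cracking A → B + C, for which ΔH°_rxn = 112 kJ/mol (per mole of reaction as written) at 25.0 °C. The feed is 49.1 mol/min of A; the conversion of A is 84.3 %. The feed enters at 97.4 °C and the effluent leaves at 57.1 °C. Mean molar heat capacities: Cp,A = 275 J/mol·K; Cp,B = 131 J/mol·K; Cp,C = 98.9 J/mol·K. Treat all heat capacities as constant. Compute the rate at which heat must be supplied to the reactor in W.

Extent of reaction ξ = 0.843 × 49.1 = 41.391 mol/min
Reaction term: ξ·ΔH°_rxn = 41.391 × 112 = 4635.8 kJ/min
Sensible, feed 97.4→25 °C: -977.58 kJ/min
Outlet flows (mol/min): A 7.7087, B 41.391, C 41.391
Sensible, products 25→57.1 °C: 373.51 kJ/min
Q = ΔH = 4031.8 kJ/min = 67.196 kW
Heat supplied = 67196 W

Q_in = 67200 W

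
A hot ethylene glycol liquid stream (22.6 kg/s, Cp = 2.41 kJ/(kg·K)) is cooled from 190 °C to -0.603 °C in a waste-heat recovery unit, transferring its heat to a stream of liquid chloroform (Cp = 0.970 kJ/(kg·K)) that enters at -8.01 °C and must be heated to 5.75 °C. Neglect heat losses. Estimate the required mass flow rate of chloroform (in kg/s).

ṁ_c = 778 kg/s

Heat released by hot stream: Q = 22.6 × 2.41 × (190 − -0.603) = 10381 kJ/s
Energy balance on cold side (adiabatic exchanger): Q = ṁ_c·Cp_c·(T_c,out − T_c,in)
ṁ_c = 10381 / [0.970 × (5.75 − -8.01)] = 777.79 kg/s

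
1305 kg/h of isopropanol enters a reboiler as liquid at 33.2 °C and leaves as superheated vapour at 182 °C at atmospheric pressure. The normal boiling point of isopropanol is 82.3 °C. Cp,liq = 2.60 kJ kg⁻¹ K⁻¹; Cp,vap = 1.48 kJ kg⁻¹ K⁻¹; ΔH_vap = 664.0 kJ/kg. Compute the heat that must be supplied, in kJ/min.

Q = 20400 kJ/min

liquid 33.2→82.3 °C: 127.66 kJ/kg
vaporisation at 82.3 °C: 664 kJ/kg
vapour 82.3→182 °C: 147.56 kJ/kg
Δh = 127.66 + 664 + 147.56 = 939.22 kJ/kg
Q = ṁ·Δh = 1305 kg/h × 939.22 kJ/kg = 1.2257e+06 kJ/h
|Q| = 340.47 kW = 20428 kJ/min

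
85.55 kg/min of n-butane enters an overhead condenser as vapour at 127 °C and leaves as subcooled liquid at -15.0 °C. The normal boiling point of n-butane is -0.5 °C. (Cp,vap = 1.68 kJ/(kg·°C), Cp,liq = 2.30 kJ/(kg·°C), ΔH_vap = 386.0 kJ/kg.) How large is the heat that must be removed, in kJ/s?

vapour 127→-0.5 °C: -214.2 kJ/kg
condensation at -0.5 °C: -386 kJ/kg
liquid -0.5→-15.0 °C: -33.35 kJ/kg
Δh = -214.2 + -386 + -33.35 = -633.55 kJ/kg
Q = ṁ·Δh = 85.55 kg/min × -633.55 kJ/kg = -54200 kJ/min
|Q| = 903.34 kW

Q_c = 903 kJ/s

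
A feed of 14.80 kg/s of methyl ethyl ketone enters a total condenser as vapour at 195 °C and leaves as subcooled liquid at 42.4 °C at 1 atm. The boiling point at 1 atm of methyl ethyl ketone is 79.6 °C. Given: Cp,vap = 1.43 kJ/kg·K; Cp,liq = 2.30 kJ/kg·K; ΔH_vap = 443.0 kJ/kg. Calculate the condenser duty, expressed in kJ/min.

Q_c = 616000 kJ/min

vapour 195→79.6 °C: -165.02 kJ/kg
condensation at 79.6 °C: -443 kJ/kg
liquid 79.6→42.4 °C: -85.56 kJ/kg
Δh = -165.02 + -443 + -85.56 = -693.58 kJ/kg
Q = ṁ·Δh = 14.80 kg/s × -693.58 kJ/kg = -10265 kJ/s
|Q| = 10265 kW = 615900 kJ/min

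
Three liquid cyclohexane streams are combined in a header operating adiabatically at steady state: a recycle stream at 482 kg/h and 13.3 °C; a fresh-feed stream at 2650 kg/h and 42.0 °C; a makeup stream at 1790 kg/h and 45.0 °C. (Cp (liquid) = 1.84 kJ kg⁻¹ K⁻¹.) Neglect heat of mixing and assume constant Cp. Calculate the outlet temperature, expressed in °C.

No heat crosses the boundary, so H_out = H_in.
T_out = Σ ṁᵢCp,ᵢTᵢ / Σ ṁᵢCp,ᵢ
      = 364800 / 9056.5 = 40.28 °C

T_out = 40.3 °C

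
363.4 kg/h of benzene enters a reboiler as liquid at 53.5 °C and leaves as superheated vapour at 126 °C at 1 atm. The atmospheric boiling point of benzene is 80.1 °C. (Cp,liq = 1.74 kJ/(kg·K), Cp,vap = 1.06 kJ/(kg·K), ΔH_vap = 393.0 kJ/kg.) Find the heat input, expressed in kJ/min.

liquid 53.5→80.1 °C: 46.284 kJ/kg
vaporisation at 80.1 °C: 393 kJ/kg
vapour 80.1→126 °C: 48.654 kJ/kg
Δh = 46.284 + 393 + 48.654 = 487.94 kJ/kg
Q = ṁ·Δh = 363.4 kg/h × 487.94 kJ/kg = 177320 kJ/h
|Q| = 49.255 kW = 2955.3 kJ/min

Q = 2960 kJ/min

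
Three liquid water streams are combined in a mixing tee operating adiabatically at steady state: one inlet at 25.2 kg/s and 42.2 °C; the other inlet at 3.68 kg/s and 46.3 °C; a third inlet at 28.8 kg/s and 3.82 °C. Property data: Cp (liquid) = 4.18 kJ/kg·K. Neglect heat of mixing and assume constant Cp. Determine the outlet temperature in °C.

No heat crosses the boundary, so H_out = H_in.
T_out = Σ ṁᵢCp,ᵢTᵢ / Σ ṁᵢCp,ᵢ
      = 5617.3 / 241.1 = 23.298 °C

T_out = 23.3 °C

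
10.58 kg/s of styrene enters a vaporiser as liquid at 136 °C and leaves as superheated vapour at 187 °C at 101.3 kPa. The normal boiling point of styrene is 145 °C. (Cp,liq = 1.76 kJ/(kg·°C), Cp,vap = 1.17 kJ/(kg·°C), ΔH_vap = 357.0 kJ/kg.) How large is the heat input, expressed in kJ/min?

Q = 268000 kJ/min

liquid 136→145 °C: 15.84 kJ/kg
vaporisation at 145 °C: 357 kJ/kg
vapour 145→187 °C: 49.14 kJ/kg
Δh = 15.84 + 357 + 49.14 = 421.98 kJ/kg
Q = ṁ·Δh = 10.58 kg/s × 421.98 kJ/kg = 4464.5 kJ/s
|Q| = 4464.5 kW = 267870 kJ/min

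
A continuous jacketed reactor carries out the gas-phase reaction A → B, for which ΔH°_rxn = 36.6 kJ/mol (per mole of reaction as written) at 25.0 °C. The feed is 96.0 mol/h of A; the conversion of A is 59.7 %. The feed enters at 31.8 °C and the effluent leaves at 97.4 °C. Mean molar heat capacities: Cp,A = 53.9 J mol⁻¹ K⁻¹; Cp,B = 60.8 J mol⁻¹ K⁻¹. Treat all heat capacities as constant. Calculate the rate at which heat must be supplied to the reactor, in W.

Extent of reaction ξ = 0.597 × 96.0 = 57.312 mol/h
Reaction term: ξ·ΔH°_rxn = 57.312 × 36.6 = 2097.6 kJ/h
Sensible, feed 31.8→25 °C: -35.186 kJ/h
Outlet flows (mol/h): A 38.688, B 57.312
Sensible, products 25→97.4 °C: 403.26 kJ/h
Q = ΔH = 2465.7 kJ/h = 0.68491 kW
Heat supplied = 684.91 W

Q_in = 685 W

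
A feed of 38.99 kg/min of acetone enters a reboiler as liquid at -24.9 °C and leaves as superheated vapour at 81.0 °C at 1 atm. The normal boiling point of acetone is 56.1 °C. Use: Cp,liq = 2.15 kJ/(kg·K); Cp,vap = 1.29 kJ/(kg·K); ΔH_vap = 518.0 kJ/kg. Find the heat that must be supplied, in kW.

liquid -24.9→56.1 °C: 174.15 kJ/kg
vaporisation at 56.1 °C: 518 kJ/kg
vapour 56.1→81.0 °C: 32.121 kJ/kg
Δh = 174.15 + 518 + 32.121 = 724.27 kJ/kg
Q = ṁ·Δh = 38.99 kg/min × 724.27 kJ/kg = 28239 kJ/min
|Q| = 470.66 kW

Q = 471 kW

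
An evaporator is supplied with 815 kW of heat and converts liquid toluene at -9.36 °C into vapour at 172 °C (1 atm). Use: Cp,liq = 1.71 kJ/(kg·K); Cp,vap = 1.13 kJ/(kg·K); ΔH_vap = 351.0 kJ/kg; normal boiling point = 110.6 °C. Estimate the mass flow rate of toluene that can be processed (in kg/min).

ṁ = 78.2 kg/min

Δh = 1.71×(110.6−-9.36) + 351.0 + 1.13×(172−110.6) = 625.51 kJ/kg
Q = 815 kW = 815 kJ/s = 48900 kJ/min
ṁ = Q/Δh = 48900 / 625.51 = 78.176 kg/min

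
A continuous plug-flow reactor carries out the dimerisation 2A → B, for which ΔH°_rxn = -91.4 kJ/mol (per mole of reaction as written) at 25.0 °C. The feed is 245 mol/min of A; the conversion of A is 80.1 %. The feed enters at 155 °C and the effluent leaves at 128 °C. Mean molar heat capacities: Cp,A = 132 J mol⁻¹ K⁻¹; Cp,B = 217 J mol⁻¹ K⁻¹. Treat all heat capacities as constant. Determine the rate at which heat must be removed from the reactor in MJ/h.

Q_out = 619 MJ/h

Extent of reaction ξ = 0.801 × 245 / 2 = 98.123 mol/min
Reaction term: ξ·ΔH°_rxn = 98.123 × -91.4 = -8968.4 kJ/min
Sensible, feed 155→25 °C: -4204.2 kJ/min
Outlet flows (mol/min): A 48.755, B 98.123
Sensible, products 25→128 °C: 2856 kJ/min
Q = ΔH = -10317 kJ/min = -171.94 kW
Heat removed = 619 MJ/h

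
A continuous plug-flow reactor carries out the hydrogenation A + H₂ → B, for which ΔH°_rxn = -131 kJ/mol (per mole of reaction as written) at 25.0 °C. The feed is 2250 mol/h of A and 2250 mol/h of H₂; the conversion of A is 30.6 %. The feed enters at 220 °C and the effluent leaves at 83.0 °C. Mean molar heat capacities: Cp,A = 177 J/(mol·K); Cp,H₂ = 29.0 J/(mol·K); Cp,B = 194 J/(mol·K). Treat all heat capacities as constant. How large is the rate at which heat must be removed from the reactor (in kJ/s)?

Extent of reaction ξ = 0.306 × 2250 = 688.5 mol/h
Reaction term: ξ·ΔH°_rxn = 688.5 × -131 = -90194 kJ/h
Sensible, feed 220→25 °C: -90382 kJ/h
Outlet flows (mol/h): A 1561.5, H₂ 1561.5, B 688.5
Sensible, products 25→83.0 °C: 26404 kJ/h
Q = ΔH = -154170 kJ/h = -42.826 kW
Heat removed = 42.826 kJ/s

Q_out = 42.8 kJ/s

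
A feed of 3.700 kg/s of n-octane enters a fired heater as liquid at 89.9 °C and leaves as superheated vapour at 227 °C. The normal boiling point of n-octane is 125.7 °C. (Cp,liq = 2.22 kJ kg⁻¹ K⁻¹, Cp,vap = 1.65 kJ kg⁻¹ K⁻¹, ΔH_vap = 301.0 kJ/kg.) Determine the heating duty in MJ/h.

liquid 89.9→125.7 °C: 79.476 kJ/kg
vaporisation at 125.7 °C: 301 kJ/kg
vapour 125.7→227 °C: 167.14 kJ/kg
Δh = 79.476 + 301 + 167.14 = 547.62 kJ/kg
Q = ṁ·Δh = 3.700 kg/s × 547.62 kJ/kg = 2026.2 kJ/s
|Q| = 2026.2 kW = 7294.3 MJ/h

Q = 7290 MJ/h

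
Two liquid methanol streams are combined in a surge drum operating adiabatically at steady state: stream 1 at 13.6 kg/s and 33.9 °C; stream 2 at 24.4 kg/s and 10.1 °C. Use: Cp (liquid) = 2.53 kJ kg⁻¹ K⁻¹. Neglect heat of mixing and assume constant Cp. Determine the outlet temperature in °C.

T_out = 18.6 °C

No heat crosses the boundary, so H_out = H_in.
T_out = Σ ṁᵢCp,ᵢTᵢ / Σ ṁᵢCp,ᵢ
      = 1789.9 / 96.14 = 18.618 °C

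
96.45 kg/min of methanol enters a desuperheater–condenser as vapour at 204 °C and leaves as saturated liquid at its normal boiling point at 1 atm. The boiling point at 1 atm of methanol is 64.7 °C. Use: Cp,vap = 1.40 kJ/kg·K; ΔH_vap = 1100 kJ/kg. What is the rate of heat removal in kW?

Q_c = 2080 kW

vapour 204→64.7 °C: -195.02 kJ/kg
condensation at 64.7 °C: -1100 kJ/kg
Δh = -195.02 + -1100 = -1295 kJ/kg
Q = ṁ·Δh = 96.45 kg/min × -1295 kJ/kg = -124900 kJ/min
|Q| = 2081.7 kW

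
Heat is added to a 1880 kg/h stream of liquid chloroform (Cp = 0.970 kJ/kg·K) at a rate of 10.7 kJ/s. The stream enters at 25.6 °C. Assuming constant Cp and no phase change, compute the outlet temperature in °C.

T_out = 46.7 °C

Q = 10.7 kJ/s = 38520 kJ/h
ΔT = Q/(ṁ·Cp) = 38520/(1880×0.970) = 21.123 K
T_out = 25.6 + 21.123 = 46.723 °C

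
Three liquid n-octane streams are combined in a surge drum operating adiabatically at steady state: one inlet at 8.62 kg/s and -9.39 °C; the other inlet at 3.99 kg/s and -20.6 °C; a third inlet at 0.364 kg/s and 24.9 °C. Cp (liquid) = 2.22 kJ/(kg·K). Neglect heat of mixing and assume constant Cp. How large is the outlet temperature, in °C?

T_out = -11.9 °C

No heat crosses the boundary, so H_out = H_in.
T_out = Σ ṁᵢCp,ᵢTᵢ / Σ ṁᵢCp,ᵢ
      = -342.04 / 28.802 = -11.875 °C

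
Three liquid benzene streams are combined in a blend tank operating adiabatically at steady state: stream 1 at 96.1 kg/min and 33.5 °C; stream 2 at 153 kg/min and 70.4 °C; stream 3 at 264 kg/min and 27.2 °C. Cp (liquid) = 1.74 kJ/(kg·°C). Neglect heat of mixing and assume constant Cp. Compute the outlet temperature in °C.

T_out = 41.3 °C

Adiabatic, steady state ⇒ Σ ṁᵢCp,ᵢ(T_out − Tᵢ) = 0
Σ ṁᵢCp,ᵢTᵢ = 96.1×1.74×33.5 + 153×1.74×70.4 + 264×1.74×27.2 = 36838
Σ ṁᵢCp,ᵢ = 96.1×1.74 + 153×1.74 + 264×1.74 = 892.79
T_out = 36838 / 892.79 = 41.262 °C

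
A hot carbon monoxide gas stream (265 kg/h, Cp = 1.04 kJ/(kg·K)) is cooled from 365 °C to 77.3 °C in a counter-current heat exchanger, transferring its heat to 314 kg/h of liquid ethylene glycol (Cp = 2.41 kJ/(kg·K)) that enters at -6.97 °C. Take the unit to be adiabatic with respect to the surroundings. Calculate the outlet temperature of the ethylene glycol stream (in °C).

T_c,out = 97.8 °C

Heat released by hot stream: Q = 265 × 1.04 × (365 − 77.3) = 79290 kJ/h
Energy balance on cold side (adiabatic exchanger): Q = ṁ_c·Cp_c·(T_c,out − T_c,in)
T_c,out = -6.97 + 79290/(314 × 2.41) = 97.809 °C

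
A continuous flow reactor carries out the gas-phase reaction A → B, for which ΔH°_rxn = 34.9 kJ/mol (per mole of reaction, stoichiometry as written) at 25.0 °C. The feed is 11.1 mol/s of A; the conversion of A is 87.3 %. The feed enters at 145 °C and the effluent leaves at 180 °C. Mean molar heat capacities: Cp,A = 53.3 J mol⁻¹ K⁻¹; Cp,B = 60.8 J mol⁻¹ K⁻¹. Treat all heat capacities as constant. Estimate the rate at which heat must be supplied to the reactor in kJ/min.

Q_in = 22200 kJ/min

Extent of reaction ξ = 0.873 × 11.1 = 9.6903 mol/s
Reaction term: ξ·ΔH°_rxn = 9.6903 × 34.9 = 338.19 kJ/s
Sensible, feed 145→25 °C: -70.996 kJ/s
Outlet flows (mol/s): A 1.4097, B 9.6903
Sensible, products 25→180 °C: 102.97 kJ/s
Q = ΔH = 370.16 kJ/s = 370.16 kW
Heat supplied = 22210 kJ/min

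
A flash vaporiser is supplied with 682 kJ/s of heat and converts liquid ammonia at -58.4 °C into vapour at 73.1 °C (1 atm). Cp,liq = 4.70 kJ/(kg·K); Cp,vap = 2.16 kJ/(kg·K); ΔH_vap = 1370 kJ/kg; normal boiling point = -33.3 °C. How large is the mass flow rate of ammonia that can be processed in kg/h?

ṁ = 1430 kg/h

Δh = 4.70×(-33.3−-58.4) + 1370 + 2.16×(73.1−-33.3) = 1717.8 kJ/kg
Q = 682 kJ/s = 682 kJ/s = 2.4552e+06 kJ/h
ṁ = Q/Δh = 2.4552e+06 / 1717.8 = 1429.3 kg/h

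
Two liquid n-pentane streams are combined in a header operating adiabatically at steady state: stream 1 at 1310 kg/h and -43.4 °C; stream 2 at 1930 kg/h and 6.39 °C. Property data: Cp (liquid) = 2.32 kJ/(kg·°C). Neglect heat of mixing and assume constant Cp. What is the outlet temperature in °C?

Adiabatic, steady state ⇒ Σ ṁᵢCp,ᵢ(T_out − Tᵢ) = 0
T_out = Σ ṁᵢCp,ᵢTᵢ / Σ ṁᵢCp,ᵢ
      = -103290 / 7516.8 = -13.741 °C

T_out = -13.7 °C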